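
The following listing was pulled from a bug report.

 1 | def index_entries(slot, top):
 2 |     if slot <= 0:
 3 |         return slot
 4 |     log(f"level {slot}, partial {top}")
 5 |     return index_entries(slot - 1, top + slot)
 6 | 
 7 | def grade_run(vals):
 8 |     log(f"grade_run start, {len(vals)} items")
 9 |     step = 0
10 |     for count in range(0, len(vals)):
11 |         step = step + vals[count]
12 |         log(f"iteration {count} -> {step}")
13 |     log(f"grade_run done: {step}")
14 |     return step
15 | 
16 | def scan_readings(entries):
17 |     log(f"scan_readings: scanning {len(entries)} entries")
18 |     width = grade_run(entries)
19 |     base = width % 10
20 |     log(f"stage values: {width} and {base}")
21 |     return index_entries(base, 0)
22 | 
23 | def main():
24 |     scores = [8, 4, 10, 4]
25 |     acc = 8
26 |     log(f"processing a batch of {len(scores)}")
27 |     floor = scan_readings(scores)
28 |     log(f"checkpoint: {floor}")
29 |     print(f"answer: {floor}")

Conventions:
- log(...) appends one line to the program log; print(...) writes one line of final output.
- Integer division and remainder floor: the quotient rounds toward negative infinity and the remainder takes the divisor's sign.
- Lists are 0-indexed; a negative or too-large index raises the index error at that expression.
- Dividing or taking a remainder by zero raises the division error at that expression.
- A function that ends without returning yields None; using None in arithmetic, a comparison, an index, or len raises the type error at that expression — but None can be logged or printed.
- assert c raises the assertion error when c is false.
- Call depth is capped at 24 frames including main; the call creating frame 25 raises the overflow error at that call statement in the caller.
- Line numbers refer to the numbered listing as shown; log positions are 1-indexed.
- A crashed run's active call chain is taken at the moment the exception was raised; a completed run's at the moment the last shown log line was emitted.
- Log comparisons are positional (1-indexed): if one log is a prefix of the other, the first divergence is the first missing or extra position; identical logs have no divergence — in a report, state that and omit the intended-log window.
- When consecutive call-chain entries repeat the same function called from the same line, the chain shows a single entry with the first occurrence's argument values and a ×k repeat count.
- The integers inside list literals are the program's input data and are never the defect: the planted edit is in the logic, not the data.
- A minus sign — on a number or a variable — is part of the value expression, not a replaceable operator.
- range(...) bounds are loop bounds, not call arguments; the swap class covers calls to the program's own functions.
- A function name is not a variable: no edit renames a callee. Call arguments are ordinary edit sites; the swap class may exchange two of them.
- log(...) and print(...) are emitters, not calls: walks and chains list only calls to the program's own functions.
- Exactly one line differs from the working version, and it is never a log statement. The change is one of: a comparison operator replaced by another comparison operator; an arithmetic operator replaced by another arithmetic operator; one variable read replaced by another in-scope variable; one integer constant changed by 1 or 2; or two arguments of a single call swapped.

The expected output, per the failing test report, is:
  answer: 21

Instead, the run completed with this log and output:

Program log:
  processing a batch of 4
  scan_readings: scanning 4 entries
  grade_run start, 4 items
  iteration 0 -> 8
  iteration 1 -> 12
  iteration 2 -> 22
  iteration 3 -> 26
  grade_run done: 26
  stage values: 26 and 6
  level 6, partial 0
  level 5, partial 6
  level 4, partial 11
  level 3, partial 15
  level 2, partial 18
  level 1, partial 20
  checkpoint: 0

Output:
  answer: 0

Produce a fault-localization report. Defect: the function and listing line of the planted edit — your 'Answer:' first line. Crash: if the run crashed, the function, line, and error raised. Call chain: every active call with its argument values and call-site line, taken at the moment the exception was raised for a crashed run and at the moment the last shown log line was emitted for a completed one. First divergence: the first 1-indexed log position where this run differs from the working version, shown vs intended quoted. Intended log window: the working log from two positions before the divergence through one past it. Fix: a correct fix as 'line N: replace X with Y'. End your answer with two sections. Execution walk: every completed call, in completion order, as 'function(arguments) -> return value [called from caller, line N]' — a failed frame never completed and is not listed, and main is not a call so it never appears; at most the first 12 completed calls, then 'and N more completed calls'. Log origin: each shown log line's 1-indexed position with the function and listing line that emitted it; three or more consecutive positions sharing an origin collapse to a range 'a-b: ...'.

Answer: the defect is in index_entries at line 3.
Key fact: At log position 16 the runs split — shown 'checkpoint: 0', but the working version logs 'checkpoint: 21'.
Call chain: main.
First divergence: position 16 — shown 'checkpoint: 0', intended 'checkpoint: 21'.
Intended log window:
  14: level 2, partial 18
  15: level 1, partial 20
  16: checkpoint: 21
Execution walk:
  grade_run([8, 4, 10, 4]) -> 26  [called from scan_readings, line 18]
  index_entries(0, 21) -> 0  [called from index_entries, line 5]
  index_entries(1, 20) -> 0  [called from index_entries, line 5]
  index_entries(2, 18) -> 0  [called from index_entries, line 5]
  index_entries(3, 15) -> 0  [called from index_entries, line 5]
  index_entries(4, 11) -> 0  [called from index_entries, line 5]
  index_entries(5, 6) -> 0  [called from index_entries, line 5]
  index_entries(6, 0) -> 0  [called from scan_readings, line 21]
  scan_readings([8, 4, 10, 4]) -> 0  [called from main, line 27]
Log line origins:
  1: emitted by main (line 26)
  2: emitted by scan_readings (line 17)
  3: emitted by grade_run (line 8)
  4-7: emitted by grade_run (line 12)
  8: emitted by grade_run (line 13)
  9: emitted by scan_readings (line 20)
  10-15: emitted by index_entries (line 4)
  16: emitted by main (line 28)
A correct fix: line 3: replace `slot` with `top`.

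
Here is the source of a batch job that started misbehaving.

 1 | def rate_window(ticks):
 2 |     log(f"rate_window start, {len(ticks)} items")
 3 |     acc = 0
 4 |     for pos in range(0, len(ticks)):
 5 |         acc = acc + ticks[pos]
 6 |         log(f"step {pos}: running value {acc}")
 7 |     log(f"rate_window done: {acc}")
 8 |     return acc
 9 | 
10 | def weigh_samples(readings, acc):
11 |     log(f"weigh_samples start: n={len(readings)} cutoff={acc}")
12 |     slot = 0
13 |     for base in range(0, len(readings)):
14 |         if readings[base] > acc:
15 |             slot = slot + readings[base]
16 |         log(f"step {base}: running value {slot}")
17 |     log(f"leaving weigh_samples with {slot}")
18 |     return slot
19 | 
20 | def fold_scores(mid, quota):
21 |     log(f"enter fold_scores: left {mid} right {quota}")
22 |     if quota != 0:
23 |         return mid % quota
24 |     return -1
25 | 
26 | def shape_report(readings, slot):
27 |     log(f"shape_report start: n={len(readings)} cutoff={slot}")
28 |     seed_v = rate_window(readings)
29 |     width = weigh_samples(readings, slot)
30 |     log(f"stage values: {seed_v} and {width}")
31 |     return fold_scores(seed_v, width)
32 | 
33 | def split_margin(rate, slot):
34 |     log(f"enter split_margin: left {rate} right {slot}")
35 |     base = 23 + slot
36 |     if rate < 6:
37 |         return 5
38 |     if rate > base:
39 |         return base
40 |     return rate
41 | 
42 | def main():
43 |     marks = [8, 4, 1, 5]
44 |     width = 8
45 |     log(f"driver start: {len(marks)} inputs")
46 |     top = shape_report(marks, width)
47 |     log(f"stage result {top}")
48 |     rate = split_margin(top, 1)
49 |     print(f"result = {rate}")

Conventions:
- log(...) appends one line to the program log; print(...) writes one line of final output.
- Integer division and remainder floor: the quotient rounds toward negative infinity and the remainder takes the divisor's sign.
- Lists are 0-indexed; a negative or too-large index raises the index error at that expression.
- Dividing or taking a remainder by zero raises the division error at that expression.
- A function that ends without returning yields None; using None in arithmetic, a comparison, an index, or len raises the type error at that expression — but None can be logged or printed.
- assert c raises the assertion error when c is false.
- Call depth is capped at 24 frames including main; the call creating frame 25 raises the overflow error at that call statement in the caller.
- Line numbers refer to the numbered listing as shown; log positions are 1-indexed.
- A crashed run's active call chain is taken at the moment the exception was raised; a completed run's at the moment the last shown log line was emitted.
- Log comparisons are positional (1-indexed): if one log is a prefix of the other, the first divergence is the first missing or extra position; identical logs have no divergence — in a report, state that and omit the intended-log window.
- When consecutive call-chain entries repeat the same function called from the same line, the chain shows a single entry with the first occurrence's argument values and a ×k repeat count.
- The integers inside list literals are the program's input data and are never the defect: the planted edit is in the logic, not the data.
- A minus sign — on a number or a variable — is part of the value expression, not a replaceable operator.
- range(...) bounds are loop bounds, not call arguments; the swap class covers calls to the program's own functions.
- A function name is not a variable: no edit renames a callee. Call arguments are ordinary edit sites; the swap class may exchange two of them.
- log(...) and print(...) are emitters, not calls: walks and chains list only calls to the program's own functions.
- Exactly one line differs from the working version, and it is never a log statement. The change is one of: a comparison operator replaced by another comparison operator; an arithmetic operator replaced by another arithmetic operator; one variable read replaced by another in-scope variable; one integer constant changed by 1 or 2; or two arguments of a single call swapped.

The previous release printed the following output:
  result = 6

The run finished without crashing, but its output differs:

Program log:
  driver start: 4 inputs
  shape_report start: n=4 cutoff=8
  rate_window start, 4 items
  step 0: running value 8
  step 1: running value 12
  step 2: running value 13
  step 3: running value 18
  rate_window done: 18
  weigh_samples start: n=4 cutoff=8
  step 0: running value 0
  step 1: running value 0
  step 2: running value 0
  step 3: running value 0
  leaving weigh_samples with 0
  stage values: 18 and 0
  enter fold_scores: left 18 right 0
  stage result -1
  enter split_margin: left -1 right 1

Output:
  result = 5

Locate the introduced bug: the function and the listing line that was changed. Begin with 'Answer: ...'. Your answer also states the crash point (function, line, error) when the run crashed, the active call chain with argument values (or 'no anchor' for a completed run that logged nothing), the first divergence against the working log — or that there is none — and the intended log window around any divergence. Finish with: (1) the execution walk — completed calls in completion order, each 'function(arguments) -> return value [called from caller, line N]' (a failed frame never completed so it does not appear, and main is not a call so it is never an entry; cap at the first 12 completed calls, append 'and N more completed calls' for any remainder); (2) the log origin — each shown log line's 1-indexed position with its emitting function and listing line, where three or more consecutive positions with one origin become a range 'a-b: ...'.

Answer: the defect is in split_margin at line 37.
Core observation: The logs agree in full; only the final output differs.
Call chain: main -> split_margin(-1, 1) (called at line 48).
First divergence: none — the logs agree in full.
Execution walk:
  rate_window([8, 4, 1, 5]) -> 18  [called from shape_report, line 28]
  weigh_samples([8, 4, 1, 5], 8) -> 0  [called from shape_report, line 29]
  fold_scores(18, 0) -> -1  [called from shape_report, line 31]
  shape_report([8, 4, 1, 5], 8) -> -1  [called from main, line 46]
  split_margin(-1, 1) -> 5  [called from main, line 48]
Origin of each log line:
  1: logged in main at line 45
  2: logged in shape_report at line 27
  3: logged in rate_window at line 2
  4-7: logged in rate_window at line 6
  8: logged in rate_window at line 7
  9: logged in weigh_samples at line 11
  10-13: logged in weigh_samples at line 16
  14: logged in weigh_samples at line 17
  15: logged in shape_report at line 30
  16: logged in fold_scores at line 21
  17: logged in main at line 47
  18: logged in split_margin at line 34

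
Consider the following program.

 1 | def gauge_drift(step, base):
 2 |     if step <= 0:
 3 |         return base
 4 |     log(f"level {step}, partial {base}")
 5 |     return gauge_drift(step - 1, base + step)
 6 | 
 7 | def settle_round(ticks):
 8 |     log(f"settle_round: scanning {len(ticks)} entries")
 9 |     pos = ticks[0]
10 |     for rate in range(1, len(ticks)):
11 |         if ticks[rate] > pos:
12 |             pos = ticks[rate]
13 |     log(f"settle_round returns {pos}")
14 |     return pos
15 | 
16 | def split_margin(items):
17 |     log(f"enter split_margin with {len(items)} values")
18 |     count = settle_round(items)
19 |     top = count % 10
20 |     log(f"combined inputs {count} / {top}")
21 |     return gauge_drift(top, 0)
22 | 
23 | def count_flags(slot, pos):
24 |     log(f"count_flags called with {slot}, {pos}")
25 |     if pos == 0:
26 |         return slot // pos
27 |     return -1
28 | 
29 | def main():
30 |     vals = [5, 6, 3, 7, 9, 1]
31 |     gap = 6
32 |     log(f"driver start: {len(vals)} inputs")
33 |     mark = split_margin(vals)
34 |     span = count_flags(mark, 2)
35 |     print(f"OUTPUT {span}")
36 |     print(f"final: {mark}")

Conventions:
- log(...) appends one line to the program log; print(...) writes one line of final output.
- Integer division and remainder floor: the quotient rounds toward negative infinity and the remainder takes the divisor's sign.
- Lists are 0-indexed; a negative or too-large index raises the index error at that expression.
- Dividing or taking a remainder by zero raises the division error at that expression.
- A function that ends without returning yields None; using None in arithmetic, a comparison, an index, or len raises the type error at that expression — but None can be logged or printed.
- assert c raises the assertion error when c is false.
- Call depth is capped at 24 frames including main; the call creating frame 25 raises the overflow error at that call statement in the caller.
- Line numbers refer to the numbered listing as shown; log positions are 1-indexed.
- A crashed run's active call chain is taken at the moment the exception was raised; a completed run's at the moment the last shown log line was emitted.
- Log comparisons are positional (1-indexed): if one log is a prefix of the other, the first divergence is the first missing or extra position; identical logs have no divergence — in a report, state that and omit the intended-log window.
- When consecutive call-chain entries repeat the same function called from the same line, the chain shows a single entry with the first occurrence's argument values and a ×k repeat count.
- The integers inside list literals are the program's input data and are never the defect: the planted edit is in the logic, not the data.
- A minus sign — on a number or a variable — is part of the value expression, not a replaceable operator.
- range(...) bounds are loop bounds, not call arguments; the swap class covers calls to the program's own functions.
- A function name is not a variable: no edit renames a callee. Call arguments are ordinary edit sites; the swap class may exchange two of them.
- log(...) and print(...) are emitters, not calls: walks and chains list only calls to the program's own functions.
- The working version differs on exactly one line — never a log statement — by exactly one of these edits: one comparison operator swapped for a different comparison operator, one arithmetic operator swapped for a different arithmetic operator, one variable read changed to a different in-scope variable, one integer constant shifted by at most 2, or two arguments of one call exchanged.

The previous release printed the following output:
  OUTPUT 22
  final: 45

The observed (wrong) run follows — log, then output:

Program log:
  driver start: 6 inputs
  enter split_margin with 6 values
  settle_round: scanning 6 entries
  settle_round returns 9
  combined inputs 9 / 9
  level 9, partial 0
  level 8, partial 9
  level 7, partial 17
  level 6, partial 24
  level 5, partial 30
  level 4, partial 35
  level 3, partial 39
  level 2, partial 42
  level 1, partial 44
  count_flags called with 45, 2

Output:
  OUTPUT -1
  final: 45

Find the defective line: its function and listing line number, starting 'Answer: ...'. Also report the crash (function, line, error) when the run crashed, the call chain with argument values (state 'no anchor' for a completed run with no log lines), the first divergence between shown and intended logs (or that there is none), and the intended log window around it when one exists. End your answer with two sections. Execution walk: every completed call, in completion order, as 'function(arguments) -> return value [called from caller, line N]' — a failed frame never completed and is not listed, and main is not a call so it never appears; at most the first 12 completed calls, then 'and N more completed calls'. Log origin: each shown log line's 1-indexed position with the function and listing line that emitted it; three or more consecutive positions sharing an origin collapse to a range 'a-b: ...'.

Answer: the defect is in count_flags at line 25.
Core observation: Nothing in the log betrays the bug — only the output does.
Call chain: main -> count_flags(45, 2) (called at line 34).
First divergence: none — the logs agree in full.
Execution walk:
  settle_round([5, 6, 3, 7, 9, 1]) -> 9  [called from split_margin, line 18]
  gauge_drift(0, 45) -> 45  [called from gauge_drift, line 5]
  gauge_drift(1, 44) -> 45  [called from gauge_drift, line 5]
  gauge_drift(2, 42) -> 45  [called from gauge_drift, line 5]
  gauge_drift(3, 39) -> 45  [called from gauge_drift, line 5]
  gauge_drift(4, 35) -> 45  [called from gauge_drift, line 5]
  gauge_drift(5, 30) -> 45  [called from gauge_drift, line 5]
  gauge_drift(6, 24) -> 45  [called from gauge_drift, line 5]
  gauge_drift(7, 17) -> 45  [called from gauge_drift, line 5]
  gauge_drift(8, 9) -> 45  [called from gauge_drift, line 5]
  gauge_drift(9, 0) -> 45  [called from split_margin, line 21]
  split_margin([5, 6, 3, 7, 9, 1]) -> 45  [called from main, line 33]
  ... and 1 more completed call
Origin of each log line:
  1: emitted by main (line 32)
  2: emitted by split_margin (line 17)
  3: emitted by settle_round (line 8)
  4: emitted by settle_round (line 13)
  5: emitted by split_margin (line 20)
  6-14: emitted by gauge_drift (line 4)
  15: emitted by count_flags (line 24)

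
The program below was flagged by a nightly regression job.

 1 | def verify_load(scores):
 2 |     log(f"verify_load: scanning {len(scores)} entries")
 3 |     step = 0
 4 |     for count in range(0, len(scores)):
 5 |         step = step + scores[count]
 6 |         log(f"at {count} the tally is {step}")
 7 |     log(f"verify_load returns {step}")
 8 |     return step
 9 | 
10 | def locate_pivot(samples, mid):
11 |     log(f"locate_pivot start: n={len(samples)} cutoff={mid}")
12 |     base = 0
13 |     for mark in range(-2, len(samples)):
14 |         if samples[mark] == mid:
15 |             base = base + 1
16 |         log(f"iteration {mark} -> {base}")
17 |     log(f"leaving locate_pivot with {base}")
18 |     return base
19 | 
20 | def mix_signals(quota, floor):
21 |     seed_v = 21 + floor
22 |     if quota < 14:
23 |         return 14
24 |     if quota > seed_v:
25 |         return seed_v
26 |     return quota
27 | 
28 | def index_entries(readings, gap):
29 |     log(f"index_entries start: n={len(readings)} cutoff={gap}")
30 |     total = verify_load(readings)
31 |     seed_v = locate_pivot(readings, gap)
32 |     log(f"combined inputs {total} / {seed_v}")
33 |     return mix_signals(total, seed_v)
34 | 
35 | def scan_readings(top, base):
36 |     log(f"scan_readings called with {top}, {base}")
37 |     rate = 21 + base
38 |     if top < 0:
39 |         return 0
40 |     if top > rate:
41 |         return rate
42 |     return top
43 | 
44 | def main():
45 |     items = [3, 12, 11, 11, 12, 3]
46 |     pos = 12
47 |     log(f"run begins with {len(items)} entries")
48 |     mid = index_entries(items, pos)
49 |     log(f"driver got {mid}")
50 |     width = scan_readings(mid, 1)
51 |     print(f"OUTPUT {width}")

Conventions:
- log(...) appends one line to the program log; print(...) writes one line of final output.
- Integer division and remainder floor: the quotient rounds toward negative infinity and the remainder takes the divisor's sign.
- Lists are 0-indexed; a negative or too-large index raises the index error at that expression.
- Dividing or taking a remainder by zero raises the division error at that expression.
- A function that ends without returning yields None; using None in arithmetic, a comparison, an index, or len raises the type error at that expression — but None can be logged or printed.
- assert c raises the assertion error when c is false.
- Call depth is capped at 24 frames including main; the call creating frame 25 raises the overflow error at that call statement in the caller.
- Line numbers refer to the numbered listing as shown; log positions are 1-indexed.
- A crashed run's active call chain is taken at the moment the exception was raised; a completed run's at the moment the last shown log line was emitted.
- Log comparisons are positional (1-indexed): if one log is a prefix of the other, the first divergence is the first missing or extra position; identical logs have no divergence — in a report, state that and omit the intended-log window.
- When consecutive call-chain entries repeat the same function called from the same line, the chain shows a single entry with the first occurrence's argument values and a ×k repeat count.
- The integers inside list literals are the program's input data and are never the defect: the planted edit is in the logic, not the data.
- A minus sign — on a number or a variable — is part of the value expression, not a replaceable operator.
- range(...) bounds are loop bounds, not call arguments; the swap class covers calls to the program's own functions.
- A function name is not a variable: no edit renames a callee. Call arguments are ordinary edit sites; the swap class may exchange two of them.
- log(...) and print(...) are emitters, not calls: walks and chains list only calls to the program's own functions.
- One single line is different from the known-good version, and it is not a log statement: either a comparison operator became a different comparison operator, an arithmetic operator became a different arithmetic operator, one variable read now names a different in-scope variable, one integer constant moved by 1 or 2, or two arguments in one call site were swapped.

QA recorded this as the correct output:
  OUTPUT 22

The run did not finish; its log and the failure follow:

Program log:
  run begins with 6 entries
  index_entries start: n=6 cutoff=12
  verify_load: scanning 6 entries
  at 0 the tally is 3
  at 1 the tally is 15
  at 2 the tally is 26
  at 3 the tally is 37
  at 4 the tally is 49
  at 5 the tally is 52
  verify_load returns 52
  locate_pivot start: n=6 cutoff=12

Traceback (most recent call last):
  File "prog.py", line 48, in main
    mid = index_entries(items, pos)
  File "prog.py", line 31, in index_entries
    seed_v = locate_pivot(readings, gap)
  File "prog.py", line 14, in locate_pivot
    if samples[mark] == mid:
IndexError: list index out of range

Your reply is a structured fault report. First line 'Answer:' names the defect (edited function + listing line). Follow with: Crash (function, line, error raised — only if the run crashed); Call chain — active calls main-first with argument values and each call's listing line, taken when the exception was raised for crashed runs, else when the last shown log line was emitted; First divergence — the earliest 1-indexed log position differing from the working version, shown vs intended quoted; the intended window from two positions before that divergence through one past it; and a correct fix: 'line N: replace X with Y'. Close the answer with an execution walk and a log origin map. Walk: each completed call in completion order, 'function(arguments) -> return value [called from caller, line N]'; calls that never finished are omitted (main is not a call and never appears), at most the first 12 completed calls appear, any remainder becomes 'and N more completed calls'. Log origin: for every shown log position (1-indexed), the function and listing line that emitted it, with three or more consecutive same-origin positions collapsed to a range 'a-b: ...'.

Answer: the defect is in locate_pivot at line 13.
Key observation: The faulty run's log stops after 11 lines; the working version's next line would be 'iteration 0 -> 0'.
Crash: locate_pivot, line 14, IndexError.
Call chain: main -> index_entries([3, 12, 11, 11, 12, 3], 12) (called at line 48) -> locate_pivot([3, 12, 11, 11, 12, 3], 12) (called at line 31).
First divergence: position 12 — the faulty run's log ends after 11 lines; the working version continues with 'iteration 0 -> 0'.
Intended log window:
  10: verify_load returns 52
  11: locate_pivot start: n=6 cutoff=12
  12: iteration 0 -> 0
  13: iteration 1 -> 1
Execution walk:
  verify_load([3, 12, 11, 11, 12, 3]) -> 52  [called from index_entries, line 30]
Log origin:
  1: logged in main at line 47
  2: logged in index_entries at line 29
  3: logged in verify_load at line 2
  4-9: logged in verify_load at line 6
  10: logged in verify_load at line 7
  11: logged in locate_pivot at line 11
A correct fix: line 13: replace `-2` with `0`.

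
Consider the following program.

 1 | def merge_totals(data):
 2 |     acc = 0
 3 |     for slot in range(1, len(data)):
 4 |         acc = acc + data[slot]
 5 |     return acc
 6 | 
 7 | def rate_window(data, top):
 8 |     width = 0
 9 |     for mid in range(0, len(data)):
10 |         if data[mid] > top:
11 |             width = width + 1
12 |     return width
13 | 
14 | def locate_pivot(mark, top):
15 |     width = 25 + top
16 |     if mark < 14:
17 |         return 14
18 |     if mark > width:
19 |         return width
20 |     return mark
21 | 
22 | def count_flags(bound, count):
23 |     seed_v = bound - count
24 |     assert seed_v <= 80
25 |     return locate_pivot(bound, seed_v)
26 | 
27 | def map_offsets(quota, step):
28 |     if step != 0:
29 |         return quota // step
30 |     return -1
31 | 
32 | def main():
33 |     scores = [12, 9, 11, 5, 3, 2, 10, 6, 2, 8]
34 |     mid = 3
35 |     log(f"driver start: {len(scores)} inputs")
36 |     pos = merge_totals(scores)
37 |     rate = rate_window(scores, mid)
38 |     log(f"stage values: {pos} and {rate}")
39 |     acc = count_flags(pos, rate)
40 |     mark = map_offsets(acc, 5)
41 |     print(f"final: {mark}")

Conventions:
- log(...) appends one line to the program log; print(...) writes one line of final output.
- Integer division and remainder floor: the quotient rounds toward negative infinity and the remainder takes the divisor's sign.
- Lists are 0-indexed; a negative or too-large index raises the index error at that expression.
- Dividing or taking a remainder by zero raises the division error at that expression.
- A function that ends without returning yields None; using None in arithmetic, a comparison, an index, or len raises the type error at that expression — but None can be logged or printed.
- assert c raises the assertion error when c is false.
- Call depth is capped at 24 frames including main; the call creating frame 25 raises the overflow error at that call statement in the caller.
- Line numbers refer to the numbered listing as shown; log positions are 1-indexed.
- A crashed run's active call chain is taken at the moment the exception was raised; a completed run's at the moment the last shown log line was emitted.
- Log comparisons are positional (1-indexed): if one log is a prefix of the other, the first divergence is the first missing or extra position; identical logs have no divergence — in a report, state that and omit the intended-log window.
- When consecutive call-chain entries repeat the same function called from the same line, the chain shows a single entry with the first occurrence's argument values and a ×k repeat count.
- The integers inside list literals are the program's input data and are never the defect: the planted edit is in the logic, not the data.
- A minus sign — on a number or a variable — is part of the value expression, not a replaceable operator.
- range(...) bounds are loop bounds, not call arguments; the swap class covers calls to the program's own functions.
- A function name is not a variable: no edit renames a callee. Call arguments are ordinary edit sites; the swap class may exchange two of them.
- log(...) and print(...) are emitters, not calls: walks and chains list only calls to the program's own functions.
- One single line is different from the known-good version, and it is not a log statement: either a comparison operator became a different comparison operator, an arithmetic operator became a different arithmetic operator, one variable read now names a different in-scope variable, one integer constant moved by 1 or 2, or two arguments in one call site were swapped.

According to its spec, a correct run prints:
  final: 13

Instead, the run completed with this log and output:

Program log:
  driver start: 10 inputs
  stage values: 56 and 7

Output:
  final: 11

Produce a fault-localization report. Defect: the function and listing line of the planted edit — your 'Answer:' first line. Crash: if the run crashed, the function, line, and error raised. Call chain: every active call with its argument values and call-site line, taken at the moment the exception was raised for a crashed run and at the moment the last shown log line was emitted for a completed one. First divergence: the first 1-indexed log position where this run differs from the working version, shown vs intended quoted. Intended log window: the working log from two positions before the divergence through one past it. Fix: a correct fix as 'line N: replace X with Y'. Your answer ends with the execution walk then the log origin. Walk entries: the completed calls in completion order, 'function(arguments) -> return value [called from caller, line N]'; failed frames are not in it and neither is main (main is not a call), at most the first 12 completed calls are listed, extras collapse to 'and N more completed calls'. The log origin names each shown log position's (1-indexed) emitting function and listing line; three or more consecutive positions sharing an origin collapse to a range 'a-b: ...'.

Answer: the defect is in merge_totals at line 3.
The tell: Position 2 is the first bad log line: 'stage values: 56 and 7' should read 'stage values: 68 and 7'.
Call chain: main.
First divergence: at position 2 the run shows 'stage values: 56 and 7' where the working version logs 'stage values: 68 and 7'.
Intended log window:
  1: driver start: 10 inputs
  2: stage values: 68 and 7
Execution walk:
  merge_totals([12, 9, 11, 5, 3, 2, 10, 6, 2, 8]) -> 56  [called from main, line 36]
  rate_window([12, 9, 11, 5, 3, 2, 10, 6, 2, 8], 3) -> 7  [called from main, line 37]
  locate_pivot(56, 49) -> 56  [called from count_flags, line 25]
  count_flags(56, 7) -> 56  [called from main, line 39]
  map_offsets(56, 5) -> 11  [called from main, line 40]
Origin of each log line:
  1: emitted by main (line 35)
  2: emitted by main (line 38)
A correct fix: line 3: replace `1` with `0`.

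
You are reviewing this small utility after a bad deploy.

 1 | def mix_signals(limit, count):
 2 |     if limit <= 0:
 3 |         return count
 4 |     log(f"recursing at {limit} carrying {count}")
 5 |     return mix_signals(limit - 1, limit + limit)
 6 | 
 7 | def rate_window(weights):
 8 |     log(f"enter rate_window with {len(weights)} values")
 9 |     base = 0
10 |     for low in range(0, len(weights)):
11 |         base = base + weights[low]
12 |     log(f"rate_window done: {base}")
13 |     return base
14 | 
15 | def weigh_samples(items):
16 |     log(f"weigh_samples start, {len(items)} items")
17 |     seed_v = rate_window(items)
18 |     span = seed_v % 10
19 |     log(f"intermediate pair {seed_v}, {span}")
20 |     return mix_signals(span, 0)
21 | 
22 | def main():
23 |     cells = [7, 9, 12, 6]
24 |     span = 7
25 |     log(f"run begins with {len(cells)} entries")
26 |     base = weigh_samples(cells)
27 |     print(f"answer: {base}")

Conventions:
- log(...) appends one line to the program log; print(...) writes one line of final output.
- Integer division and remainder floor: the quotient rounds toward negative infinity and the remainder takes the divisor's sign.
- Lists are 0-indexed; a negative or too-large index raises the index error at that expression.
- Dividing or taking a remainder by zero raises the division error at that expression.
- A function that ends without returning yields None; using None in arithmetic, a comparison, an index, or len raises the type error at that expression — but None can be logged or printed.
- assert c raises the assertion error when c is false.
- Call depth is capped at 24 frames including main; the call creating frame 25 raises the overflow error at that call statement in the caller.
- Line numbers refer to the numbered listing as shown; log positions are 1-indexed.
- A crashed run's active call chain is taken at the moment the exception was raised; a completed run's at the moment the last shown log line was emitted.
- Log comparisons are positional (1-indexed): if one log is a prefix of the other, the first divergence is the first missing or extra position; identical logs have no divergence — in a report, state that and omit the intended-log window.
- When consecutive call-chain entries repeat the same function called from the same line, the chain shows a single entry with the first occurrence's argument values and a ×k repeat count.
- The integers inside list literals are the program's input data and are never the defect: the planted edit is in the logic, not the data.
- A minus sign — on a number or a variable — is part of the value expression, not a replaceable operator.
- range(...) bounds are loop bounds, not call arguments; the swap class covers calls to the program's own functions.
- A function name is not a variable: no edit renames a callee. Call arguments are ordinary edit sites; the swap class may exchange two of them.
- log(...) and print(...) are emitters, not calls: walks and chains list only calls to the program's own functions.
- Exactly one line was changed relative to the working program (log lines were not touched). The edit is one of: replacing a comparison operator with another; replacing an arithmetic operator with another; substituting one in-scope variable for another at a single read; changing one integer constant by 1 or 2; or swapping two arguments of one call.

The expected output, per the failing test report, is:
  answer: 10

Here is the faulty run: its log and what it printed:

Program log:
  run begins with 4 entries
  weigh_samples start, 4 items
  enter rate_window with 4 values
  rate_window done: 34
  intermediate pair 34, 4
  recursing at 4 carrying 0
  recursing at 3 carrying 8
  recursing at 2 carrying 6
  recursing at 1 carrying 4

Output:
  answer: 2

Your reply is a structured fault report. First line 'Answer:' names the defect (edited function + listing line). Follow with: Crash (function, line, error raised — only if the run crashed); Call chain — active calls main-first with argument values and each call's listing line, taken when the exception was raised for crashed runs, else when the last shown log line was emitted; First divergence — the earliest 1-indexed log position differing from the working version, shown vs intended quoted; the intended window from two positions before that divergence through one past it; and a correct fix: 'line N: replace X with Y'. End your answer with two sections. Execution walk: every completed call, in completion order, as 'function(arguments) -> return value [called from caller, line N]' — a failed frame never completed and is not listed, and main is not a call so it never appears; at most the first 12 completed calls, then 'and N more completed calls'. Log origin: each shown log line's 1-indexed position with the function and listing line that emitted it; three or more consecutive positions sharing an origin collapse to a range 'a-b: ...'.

Answer: the defect is in mix_signals at line 5.
Core observation: Position 7 is the first bad log line: 'recursing at 3 carrying 8' should read 'recursing at 3 carrying 4'.
Call chain: main -> weigh_samples([7, 9, 12, 6]) (called at line 26) -> mix_signals(4, 0) (called at line 20) -> mix_signals(3, 8) (called at line 5) ×3.
First divergence: at position 7 the run shows 'recursing at 3 carrying 8' where the working version logs 'recursing at 3 carrying 4'.
Intended log window:
  5: intermediate pair 34, 4
  6: recursing at 4 carrying 0
  7: recursing at 3 carrying 4
  8: recursing at 2 carrying 7
Execution walk:
  rate_window([7, 9, 12, 6]) -> 34  [called from weigh_samples, line 17]
  mix_signals(0, 2) -> 2  [called from mix_signals, line 5]
  mix_signals(1, 4) -> 2  [called from mix_signals, line 5]
  mix_signals(2, 6) -> 2  [called from mix_signals, line 5]
  mix_signals(3, 8) -> 2  [called from mix_signals, line 5]
  mix_signals(4, 0) -> 2  [called from weigh_samples, line 20]
  weigh_samples([7, 9, 12, 6]) -> 2  [called from main, line 26]
Log origins:
  1: logged in main at line 25
  2: logged in weigh_samples at line 16
  3: logged in rate_window at line 8
  4: logged in rate_window at line 12
  5: logged in weigh_samples at line 19
  6-9: logged in mix_signals at line 4
A correct fix: line 5: replace `limit + limit` with `count + limit`.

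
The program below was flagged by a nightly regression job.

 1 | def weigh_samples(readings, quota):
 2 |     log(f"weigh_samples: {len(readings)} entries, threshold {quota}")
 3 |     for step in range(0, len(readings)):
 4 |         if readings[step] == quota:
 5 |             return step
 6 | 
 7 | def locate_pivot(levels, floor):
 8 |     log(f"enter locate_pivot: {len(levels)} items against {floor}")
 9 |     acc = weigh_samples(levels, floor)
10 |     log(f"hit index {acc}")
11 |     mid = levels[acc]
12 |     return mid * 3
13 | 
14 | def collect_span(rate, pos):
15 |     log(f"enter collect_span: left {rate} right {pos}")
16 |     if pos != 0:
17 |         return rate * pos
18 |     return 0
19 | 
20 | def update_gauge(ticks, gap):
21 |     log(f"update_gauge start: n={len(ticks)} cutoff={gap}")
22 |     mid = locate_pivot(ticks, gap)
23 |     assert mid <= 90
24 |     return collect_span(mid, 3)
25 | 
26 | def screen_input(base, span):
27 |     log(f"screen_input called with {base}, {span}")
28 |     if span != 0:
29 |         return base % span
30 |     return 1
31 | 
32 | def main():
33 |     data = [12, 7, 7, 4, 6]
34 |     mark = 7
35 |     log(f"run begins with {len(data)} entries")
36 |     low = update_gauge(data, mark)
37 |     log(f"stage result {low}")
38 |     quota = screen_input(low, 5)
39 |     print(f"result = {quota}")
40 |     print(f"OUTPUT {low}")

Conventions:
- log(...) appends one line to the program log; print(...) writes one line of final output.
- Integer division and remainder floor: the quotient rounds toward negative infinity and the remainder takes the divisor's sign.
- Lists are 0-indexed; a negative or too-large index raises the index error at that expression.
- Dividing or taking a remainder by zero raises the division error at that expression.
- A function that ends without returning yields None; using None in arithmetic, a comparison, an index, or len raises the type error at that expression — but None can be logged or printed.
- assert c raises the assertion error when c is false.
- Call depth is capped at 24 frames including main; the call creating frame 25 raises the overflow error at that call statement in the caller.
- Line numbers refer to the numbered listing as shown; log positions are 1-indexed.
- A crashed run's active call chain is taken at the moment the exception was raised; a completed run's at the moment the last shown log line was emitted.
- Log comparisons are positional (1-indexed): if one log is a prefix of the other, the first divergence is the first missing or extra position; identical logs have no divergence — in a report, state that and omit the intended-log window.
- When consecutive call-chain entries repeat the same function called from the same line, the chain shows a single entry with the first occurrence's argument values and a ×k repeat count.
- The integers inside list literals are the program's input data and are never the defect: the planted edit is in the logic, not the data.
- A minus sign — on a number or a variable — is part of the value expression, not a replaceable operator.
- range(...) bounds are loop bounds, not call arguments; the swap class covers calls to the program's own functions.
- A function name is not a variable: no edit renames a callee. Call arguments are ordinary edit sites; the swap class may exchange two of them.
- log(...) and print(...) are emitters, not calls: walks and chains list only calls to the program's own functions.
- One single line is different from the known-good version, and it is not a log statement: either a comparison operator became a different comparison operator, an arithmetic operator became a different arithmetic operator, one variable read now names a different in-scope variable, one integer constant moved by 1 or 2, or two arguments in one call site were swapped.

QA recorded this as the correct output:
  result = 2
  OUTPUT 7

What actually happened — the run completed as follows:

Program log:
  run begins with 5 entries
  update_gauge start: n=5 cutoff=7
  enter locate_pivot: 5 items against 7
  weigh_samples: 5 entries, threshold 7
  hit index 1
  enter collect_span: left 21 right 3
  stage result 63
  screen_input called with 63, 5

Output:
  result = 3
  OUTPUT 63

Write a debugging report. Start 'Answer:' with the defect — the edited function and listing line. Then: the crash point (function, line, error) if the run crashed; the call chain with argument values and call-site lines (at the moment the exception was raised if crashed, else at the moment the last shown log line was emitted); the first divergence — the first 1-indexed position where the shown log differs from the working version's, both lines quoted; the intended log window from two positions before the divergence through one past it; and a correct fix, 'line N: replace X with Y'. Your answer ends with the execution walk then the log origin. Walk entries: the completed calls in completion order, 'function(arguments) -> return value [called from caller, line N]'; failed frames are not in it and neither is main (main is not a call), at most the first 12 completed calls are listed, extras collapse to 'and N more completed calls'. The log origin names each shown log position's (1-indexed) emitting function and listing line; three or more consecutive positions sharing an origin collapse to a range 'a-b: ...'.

Answer: the defect is in collect_span at line 17.
The tell: Log line 7 is where behavior first shows: 'stage result 63' appears instead of 'stage result 7'.
Call chain: main -> screen_input(63, 5) (called at line 38).
First divergence: at position 7 the run shows 'stage result 63' where the working version logs 'stage result 7'.
Intended log window:
  5: hit index 1
  6: enter collect_span: left 21 right 3
  7: stage result 7
  8: screen_input called with 7, 5
Execution walk:
  weigh_samples([12, 7, 7, 4, 6], 7) -> 1  [called from locate_pivot, line 9]
  locate_pivot([12, 7, 7, 4, 6], 7) -> 21  [called from update_gauge, line 22]
  collect_span(21, 3) -> 63  [called from update_gauge, line 24]
  update_gauge([12, 7, 7, 4, 6], 7) -> 63  [called from main, line 36]
  screen_input(63, 5) -> 3  [called from main, line 38]
Log line origins:
  1 — main, line 35
  2 — update_gauge, line 21
  3 — locate_pivot, line 8
  4 — weigh_samples, line 2
  5 — locate_pivot, line 10
  6 — collect_span, line 15
  7 — main, line 37
  8 — screen_input, line 27
A correct fix: line 17: replace `*` with `//`.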